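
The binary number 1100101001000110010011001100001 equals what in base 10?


1100101001000110010011001100001 in decimal = 1696802401

1696802401


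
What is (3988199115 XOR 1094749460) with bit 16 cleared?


Step 1: 3988199115 ^ 1094749460 = 2901908447
Step 2: 2901908447 & ~(1 << 16) = 2901842911

2901842911


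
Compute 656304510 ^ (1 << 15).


656304510 ^ (1 << 15) = 656304510 ^ 32768 = 656337278

656337278


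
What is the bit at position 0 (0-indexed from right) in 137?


0b10001001, position 0 = 1

1


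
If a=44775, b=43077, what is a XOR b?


44775 ^ 43077 = 1698

1698


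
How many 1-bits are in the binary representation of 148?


0b10010100 has 3 set bits

3


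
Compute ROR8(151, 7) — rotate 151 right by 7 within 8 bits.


Rotate 0b10010111 right by 7 (8-bit) = 0b101111 = 47

47


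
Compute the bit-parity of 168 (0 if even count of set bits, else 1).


0b10101000 has 3 ones => parity 1

1


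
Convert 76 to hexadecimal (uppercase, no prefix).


76 = 4C hex

4C


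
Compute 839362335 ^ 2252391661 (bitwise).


0b110010000001111010011100011111 ^ 0b10000110010000001100010011101101 = 0b10110100010001110110001111110010 = 3024577522

3024577522


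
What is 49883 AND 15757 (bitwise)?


0b1100001011011011 & 0b11110110001101 = 0b10001001 = 137

137


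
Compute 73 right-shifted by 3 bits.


0b1001001 >> 3 = 0b1001 = 9

9


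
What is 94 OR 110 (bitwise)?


0b1011110 | 0b1101110 = 0b1111110 = 126

126


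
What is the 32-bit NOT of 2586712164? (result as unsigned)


~0b10011010001011100001100001100100 = 0b1100101110100011110011110011011 = 1708255131 (32-bit unsigned)

1708255131


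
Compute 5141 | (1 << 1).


5141 | (1 << 1) = 5141 | 2 = 5143

5143


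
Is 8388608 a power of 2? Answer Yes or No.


0b100000000000000000000000. Only one bit set => Yes

Yes


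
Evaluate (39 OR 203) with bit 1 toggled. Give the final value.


Step 1: 39 | 203 = 239
Step 2: 239 ^ (1 << 1) = 239 ^ 2 = 237

237


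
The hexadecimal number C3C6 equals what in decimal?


C3C6 hex = 50118 decimal

50118


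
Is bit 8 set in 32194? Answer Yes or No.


0b111110111000010, bit 8 = 1. Yes

Yes


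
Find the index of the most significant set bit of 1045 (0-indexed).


0b10000010101. Highest set bit at position 10

10


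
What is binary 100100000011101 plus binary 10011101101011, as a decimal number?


100100000011101 + 10011101101011 = 110111110001000 = 28552

28552


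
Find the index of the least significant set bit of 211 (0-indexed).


0b11010011. Lowest set bit at position 0

0


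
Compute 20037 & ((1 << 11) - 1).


20037 & 2047 = 1605

1605


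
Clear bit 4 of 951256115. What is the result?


951256115 & ~(1 << 4) = 951256099

951256099


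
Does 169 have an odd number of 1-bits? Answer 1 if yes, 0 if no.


0b10101001 has 4 ones => parity 0

0


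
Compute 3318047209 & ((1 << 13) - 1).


3318047209 & 8191 = 489

489


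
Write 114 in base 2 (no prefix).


114 = 1110010 in binary

1110010


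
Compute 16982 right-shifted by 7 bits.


0b100001001010110 >> 7 = 0b10000100 = 132

132


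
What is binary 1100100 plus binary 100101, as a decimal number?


1100100 + 100101 = 10001001 = 137

137


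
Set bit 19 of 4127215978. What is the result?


4127215978 | (1 << 19) = 4127215978 | 524288 = 4127740266

4127740266


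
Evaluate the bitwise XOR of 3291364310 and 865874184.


0b11000100001011100011101111010110 ^ 0b110011100111000011000100001000 = 0b11110111101100100000101011011110 = 4155640542

4155640542


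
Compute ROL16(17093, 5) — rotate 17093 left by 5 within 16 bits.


Rotate 0b100001011000101 left by 5 (16-bit) = 0b101100010101000 = 22696

22696


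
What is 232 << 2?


0b11101000 << 2 = 0b1110100000 = 928

928


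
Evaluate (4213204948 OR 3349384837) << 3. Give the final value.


Step 1: 4213204948 | 3349384837 = 4288933845
Step 2: 4288933845 << 3 = 34311470760

34311470760


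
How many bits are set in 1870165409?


0b1101111011110000111010110100001 has 18 set bits

18


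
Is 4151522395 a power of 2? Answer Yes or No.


0b11110111011100110011010001011011. Multiple bits set => No

No


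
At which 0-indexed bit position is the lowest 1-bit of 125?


0b1111101. Lowest set bit at position 0

0


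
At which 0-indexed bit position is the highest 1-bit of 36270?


0b1000110110101110. Highest set bit at position 15

15


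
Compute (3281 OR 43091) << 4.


Step 1: 3281 | 43091 = 44243
Step 2: 44243 << 4 = 707888

707888


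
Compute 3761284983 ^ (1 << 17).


3761284983 ^ (1 << 17) = 3761284983 ^ 131072 = 3761416055

3761416055


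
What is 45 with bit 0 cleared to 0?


45 & ~(1 << 0) = 44

44


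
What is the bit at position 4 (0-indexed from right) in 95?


0b1011111, position 4 = 1

1


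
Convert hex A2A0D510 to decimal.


A2A0D510 hex = 2728449296 decimal

2728449296


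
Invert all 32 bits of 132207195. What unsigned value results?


132207195 ^ 4294967295 = 4162760100

4162760100


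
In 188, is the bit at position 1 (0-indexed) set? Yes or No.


0b10111100, bit 1 = 0. No

No


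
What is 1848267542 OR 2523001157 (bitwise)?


0b1101110001010100101001100010110 | 0b10010110011000011111000101000101 = 0b11111110011010111111001101010111 = 4268487511

4268487511


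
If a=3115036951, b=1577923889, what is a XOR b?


3115036951 ^ 1577923889 = 3886449702

3886449702


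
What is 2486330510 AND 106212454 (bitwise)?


0b10010100001100100110010010001110 & 0b110010101001010110001100110 = 0b100000100000010010000000110 = 68166662

68166662


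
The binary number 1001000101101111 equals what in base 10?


1001000101101111 in decimal = 37231

37231


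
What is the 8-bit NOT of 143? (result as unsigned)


~0b10001111 = 0b1110000 = 112 (8-bit unsigned)

112


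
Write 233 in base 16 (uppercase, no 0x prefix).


233 = E9 hex

E9


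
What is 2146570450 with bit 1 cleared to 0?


2146570450 & ~(1 << 1) = 2146570448

2146570448


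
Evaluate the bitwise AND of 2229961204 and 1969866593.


0b10000100111010101000000111110100 & 0b1110101011010011100011101100001 = 0b100011010001000000101100000 = 73957728

73957728


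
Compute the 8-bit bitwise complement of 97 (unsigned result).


~0b1100001 = 0b10011110 = 158 (8-bit unsigned)

158


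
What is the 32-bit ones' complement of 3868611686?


3868611686 ^ 4294967295 = 426355609

426355609


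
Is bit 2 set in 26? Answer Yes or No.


0b11010, bit 2 = 0. No

No


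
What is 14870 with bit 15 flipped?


14870 ^ (1 << 15) = 14870 ^ 32768 = 47638

47638


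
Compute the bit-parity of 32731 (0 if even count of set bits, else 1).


0b111111111011011 has 13 ones => parity 1

1


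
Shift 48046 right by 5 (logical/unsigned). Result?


0b1011101110101110 >> 5 = 0b10111011101 = 1501

1501


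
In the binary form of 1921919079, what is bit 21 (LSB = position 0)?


0b1110010100011100010100001100111, position 21 = 0

0


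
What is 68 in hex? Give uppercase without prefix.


68 = 44 hex

44


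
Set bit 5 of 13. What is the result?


13 | (1 << 5) = 13 | 32 = 45

45


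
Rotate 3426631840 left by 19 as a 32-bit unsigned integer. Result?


Rotate 0b11001100001111100100000010100000 left by 19 (32-bit) = 0b101000001100110000111110010 = 84304370

84304370


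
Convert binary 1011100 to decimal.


1011100 in decimal = 92

92


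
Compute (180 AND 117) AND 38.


Step 1: 180 & 117 = 52
Step 2: 52 & 38 = 36

36


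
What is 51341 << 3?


0b1100100010001101 << 3 = 0b1100100010001101000 = 410728

410728


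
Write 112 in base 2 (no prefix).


112 = 1110000 in binary

1110000


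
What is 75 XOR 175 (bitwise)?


0b1001011 ^ 0b10101111 = 0b11100100 = 228

228


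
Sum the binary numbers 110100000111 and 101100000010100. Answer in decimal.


110100000111 + 101100000010100 = 110010100011011 = 25883

25883


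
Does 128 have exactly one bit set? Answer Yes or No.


0b10000000. Only one bit set => Yes

Yes


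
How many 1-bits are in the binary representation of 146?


0b10010010 has 3 set bits

3


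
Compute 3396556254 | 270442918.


0b11001010011100110101010111011110 | 0b10000000111101010000110100110 = 0b11011010011111111111010111111110 = 3665819134

3665819134


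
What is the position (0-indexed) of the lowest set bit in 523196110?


0b11111001011110101011011001110. Lowest set bit at position 1

1


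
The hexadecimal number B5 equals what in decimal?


B5 hex = 181 decimal

181


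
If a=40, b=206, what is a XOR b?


40 ^ 206 = 230

230


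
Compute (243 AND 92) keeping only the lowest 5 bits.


Step 1: 243 & 92 = 80
Step 2: 80 & 31 = 16

16


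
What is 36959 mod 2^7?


36959 & 127 = 95

95


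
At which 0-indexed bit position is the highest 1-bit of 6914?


0b1101100000010. Highest set bit at position 12

12


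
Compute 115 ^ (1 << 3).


115 ^ (1 << 3) = 115 ^ 8 = 123

123


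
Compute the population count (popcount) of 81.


0b1010001 has 3 set bits

3


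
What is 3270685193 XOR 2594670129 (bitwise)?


0b11000010111100101011001000001001 ^ 0b10011010101001111000011000110001 = 0b1011000010101010011010000111000 = 1481978936

1481978936


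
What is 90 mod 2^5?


90 & 31 = 26

26


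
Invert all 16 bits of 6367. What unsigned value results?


6367 ^ 65535 = 59168

59168


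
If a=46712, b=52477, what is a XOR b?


46712 ^ 52477 = 31365

31365


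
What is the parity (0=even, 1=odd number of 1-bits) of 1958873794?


0b1110100110000100000101011000010 has 12 ones => parity 0

0


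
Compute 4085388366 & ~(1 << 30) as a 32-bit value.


4085388366 & ~(1 << 30) = 3011646542

3011646542


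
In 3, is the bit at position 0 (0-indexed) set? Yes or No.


0b11, bit 0 = 1. Yes

Yes


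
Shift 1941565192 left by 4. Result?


0b1110011101110011110111100001000 << 4 = 0b11100111011100111101111000010000000 = 31065043072

31065043072


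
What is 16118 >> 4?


0b11111011110110 >> 4 = 0b1111101111 = 1007

1007


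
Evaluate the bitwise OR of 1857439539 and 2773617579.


0b1101110101101100100011100110011 | 0b10100101010100100000101110101011 = 0b11101111111101100100111110111011 = 4025896891

4025896891


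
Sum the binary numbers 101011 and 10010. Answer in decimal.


101011 + 10010 = 111101 = 61

61


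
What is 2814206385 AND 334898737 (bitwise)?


0b10100111101111010110000110110001 & 0b10011111101100010011000110001 = 0b11101101000010000000110001 = 62136369

62136369


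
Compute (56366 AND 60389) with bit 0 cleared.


Step 1: 56366 & 60389 = 51236
Step 2: 51236 & ~(1 << 0) = 51236

51236


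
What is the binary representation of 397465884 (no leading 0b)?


397465884 = 10111101100001101100100011100 in binary

10111101100001101100100011100


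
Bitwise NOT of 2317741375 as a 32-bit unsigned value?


~0b10001010001001011110110100111111 = 0b1110101110110100001001011000000 = 1977225920 (32-bit unsigned)

1977225920


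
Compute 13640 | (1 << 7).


13640 | (1 << 7) = 13640 | 128 = 13768

13768


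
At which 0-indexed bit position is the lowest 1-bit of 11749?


0b10110111100101. Lowest set bit at position 0

0


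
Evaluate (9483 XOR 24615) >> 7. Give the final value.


Step 1: 9483 ^ 24615 = 17708
Step 2: 17708 >> 7 = 138

138


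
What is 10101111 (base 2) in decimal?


10101111 in decimal = 175

175


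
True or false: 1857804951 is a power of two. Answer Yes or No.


0b1101110101110111101101010010111. Multiple bits set => No

No


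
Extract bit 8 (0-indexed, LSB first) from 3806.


0b111011011110, position 8 = 0

0


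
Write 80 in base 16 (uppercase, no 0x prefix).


80 = 50 hex

50


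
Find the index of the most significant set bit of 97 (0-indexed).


0b1100001. Highest set bit at position 6

6


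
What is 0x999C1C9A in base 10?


999C1C9A hex = 2577144986 decimal

2577144986


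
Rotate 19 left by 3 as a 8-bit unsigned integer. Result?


Rotate 0b10011 left by 3 (8-bit) = 0b10011000 = 152

152


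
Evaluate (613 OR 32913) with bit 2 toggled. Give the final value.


Step 1: 613 | 32913 = 33525
Step 2: 33525 ^ (1 << 2) = 33525 ^ 4 = 33521

33521


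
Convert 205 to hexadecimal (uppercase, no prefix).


205 = CD hex

CD


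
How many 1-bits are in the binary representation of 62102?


0b1111001010010110 has 9 set bits

9


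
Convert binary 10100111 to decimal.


10100111 in decimal = 167

167


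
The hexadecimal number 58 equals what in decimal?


58 hex = 88 decimal

88


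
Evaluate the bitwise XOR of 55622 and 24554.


0b1101100101000110 ^ 0b101111111101010 = 0b1000011010101100 = 34476

34476


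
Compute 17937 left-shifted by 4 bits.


0b100011000010001 << 4 = 0b1000110000100010000 = 286992

286992


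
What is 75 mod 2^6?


75 & 63 = 11

11


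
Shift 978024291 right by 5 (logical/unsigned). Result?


0b111010010010110111011101100011 >> 5 = 0b1110100100101101110111011 = 30563259

30563259


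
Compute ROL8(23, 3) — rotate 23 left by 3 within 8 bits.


Rotate 0b10111 left by 3 (8-bit) = 0b10111000 = 184

184


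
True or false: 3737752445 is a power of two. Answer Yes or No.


0b11011110110010011001001101111101. Multiple bits set => No

No


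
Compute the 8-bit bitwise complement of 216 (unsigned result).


~0b11011000 = 0b100111 = 39 (8-bit unsigned)

39


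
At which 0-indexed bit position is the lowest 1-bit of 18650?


0b100100011011010. Lowest set bit at position 1

1


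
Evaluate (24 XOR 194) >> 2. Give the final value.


Step 1: 24 ^ 194 = 218
Step 2: 218 >> 2 = 54

54


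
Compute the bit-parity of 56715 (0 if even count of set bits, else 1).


0b1101110110001011 has 10 ones => parity 0

0


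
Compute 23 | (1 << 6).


23 | (1 << 6) = 23 | 64 = 87

87


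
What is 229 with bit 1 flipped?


229 ^ (1 << 1) = 229 ^ 2 = 231

231


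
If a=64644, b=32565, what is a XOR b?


64644 ^ 32565 = 33713

33713


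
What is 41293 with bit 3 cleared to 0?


41293 & ~(1 << 3) = 41285

41285


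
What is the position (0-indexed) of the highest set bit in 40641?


0b1001111011000001. Highest set bit at position 15

15


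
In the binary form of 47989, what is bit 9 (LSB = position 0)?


0b1011101101110101, position 9 = 1

1


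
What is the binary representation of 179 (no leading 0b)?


179 = 10110011 in binary

10110011


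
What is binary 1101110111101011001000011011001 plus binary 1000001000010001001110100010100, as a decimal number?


1101110111101011001000011011001 + 1000001000010001001110100010100 = 10101111111111100010110111101101 = 2952670701

2952670701


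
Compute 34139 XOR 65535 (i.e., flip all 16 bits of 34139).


34139 ^ 65535 = 31396

31396


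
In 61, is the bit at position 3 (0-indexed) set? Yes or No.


0b111101, bit 3 = 1. Yes

Yes


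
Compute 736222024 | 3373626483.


0b101011111000011101101101001000 | 0b11001001000101010111010001110011 = 0b11101011111101011111111101111011 = 3958767483

3958767483


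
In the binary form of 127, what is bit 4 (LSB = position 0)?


0b1111111, position 4 = 1

1


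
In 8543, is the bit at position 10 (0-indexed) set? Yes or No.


0b10000101011111, bit 10 = 0. No

No


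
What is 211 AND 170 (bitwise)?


0b11010011 & 0b10101010 = 0b10000010 = 130

130


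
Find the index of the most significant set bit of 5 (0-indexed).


0b101. Highest set bit at position 2

2


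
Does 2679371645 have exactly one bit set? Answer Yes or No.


0b10011111101100111111011101111101. Multiple bits set => No

No


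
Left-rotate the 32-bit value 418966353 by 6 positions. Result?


Rotate 0b11000111110001110101101010001 left by 6 (32-bit) = 0b111110001110101101010001000110 = 1044042822

1044042822


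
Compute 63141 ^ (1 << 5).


63141 ^ (1 << 5) = 63141 ^ 32 = 63109

63109


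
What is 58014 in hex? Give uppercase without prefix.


58014 = E29E hex

E29E


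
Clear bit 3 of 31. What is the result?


31 & ~(1 << 3) = 23

23


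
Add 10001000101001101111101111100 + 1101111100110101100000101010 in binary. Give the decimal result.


10001000101001101111101111100 + 1101111100110101100000101010 = 11111000010000011011110100110 = 520632230

520632230


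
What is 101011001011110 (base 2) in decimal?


101011001011110 in decimal = 22110

22110


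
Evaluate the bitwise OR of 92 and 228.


0b1011100 | 0b11100100 = 0b11111100 = 252

252


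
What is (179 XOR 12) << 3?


Step 1: 179 ^ 12 = 191
Step 2: 191 << 3 = 1528

1528


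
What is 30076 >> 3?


0b111010101111100 >> 3 = 0b111010101111 = 3759

3759


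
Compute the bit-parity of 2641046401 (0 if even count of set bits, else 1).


0b10011101011010110010101110000001 has 16 ones => parity 0

0


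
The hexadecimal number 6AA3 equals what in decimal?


6AA3 hex = 27299 decimal

27299


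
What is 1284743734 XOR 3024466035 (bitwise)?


0b1001100100100111010001000110110 ^ 0b10110100010001011011000001110011 = 0b11111000110101100001001001000101 = 4174778949

4174778949


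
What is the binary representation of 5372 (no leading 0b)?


5372 = 1010011111100 in binary

1010011111100


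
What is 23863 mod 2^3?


23863 & 7 = 7

7


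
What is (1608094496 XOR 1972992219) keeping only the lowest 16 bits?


Step 1: 1608094496 ^ 1972992219 = 708897787
Step 2: 708897787 & 65535 = 60411

60411


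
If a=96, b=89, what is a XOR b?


96 ^ 89 = 57

57


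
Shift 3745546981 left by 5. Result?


0b11011111010000001000001011100101 << 5 = 0b1101111101000000100000101110010100000 = 119857503392

119857503392


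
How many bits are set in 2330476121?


0b10001010111010000011111001011001 has 16 set bits

16


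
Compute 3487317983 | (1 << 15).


3487317983 | (1 << 15) = 3487317983 | 32768 = 3487350751

3487350751


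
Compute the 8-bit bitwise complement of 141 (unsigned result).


~0b10001101 = 0b1110010 = 114 (8-bit unsigned)

114


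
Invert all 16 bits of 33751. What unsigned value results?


33751 ^ 65535 = 31784

31784


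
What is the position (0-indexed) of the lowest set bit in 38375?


0b1001010111100111. Lowest set bit at position 0

0


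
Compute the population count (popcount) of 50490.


0b1100010100111010 has 8 set bits

8


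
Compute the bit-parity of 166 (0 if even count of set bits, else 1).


0b10100110 has 4 ones => parity 0

0


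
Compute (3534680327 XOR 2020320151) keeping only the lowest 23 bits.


Step 1: 3534680327 ^ 2020320151 = 2865058448
Step 2: 2865058448 & 8388607 = 4543120

4543120


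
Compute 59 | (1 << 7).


59 | (1 << 7) = 59 | 128 = 187

187


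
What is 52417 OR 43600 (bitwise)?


0b1100110011000001 | 0b1010101001010000 = 0b1110111011010001 = 61137

61137


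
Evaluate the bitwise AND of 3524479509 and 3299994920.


0b11010010000100110100101000010101 & 0b11000100101100011110110100101000 = 0b11000000000100010100100000000000 = 3222358016

3222358016


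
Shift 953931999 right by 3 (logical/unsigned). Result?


0b111000110110111101100011011111 >> 3 = 0b111000110110111101100011011 = 119241499

119241499


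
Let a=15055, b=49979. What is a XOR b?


15055 ^ 49979 = 63988

63988


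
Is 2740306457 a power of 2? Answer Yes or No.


0b10100011010101011100001000011001. Multiple bits set => No

No


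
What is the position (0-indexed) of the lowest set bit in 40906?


0b1001111111001010. Lowest set bit at position 1

1


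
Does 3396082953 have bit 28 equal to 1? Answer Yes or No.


0b11001010011011000001110100001001, bit 28 = 0. No

No


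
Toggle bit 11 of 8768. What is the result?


8768 ^ (1 << 11) = 8768 ^ 2048 = 10816

10816


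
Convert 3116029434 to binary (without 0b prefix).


3116029434 = 10111001101110101101010111111010 in binary

10111001101110101101010111111010


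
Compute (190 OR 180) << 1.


Step 1: 190 | 180 = 190
Step 2: 190 << 1 = 380

380


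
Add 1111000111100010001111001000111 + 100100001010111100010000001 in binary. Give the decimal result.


1111000111100010001111001000111 + 100100001010111100010000001 = 1111101011101101001011011001000 = 2104923848

2104923848


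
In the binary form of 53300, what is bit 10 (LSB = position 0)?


0b1101000000110100, position 10 = 0

0


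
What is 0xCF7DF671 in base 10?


CF7DF671 hex = 3481138801 decimal

3481138801


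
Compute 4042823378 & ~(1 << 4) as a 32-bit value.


4042823378 & ~(1 << 4) = 4042823362

4042823362


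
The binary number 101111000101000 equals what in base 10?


101111000101000 in decimal = 24104

24104


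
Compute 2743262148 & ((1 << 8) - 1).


2743262148 & 255 = 196

196


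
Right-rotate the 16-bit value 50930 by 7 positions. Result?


Rotate 0b1100011011110010 right by 7 (16-bit) = 0b1110010110001101 = 58765

58765


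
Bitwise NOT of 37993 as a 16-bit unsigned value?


~0b1001010001101001 = 0b110101110010110 = 27542 (16-bit unsigned)

27542


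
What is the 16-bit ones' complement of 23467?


23467 ^ 65535 = 42068

42068


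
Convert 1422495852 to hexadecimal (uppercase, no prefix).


1422495852 = 54C9906C hex

54C9906C


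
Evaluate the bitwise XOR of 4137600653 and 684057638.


0b11110110100111101100011010001101 ^ 0b101000110001011110010000100110 = 0b11011110010110110010001010101011 = 3730514603

3730514603


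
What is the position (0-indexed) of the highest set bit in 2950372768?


0b10101111110110110001110110100000. Highest set bit at position 31

31


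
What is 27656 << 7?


0b110110000001000 << 7 = 0b1101100000010000000000 = 3539968

3539968


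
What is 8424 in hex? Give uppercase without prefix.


8424 = 20E8 hex

20E8


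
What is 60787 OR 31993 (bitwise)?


0b1110110101110011 | 0b111110011111001 = 0b1111110111111011 = 65019

65019


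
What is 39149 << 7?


0b1001100011101101 << 7 = 0b10011000111011010000000 = 5011072

5011072


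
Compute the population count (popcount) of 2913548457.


0b10101101101010010011100010101001 has 16 set bits

16


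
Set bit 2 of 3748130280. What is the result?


3748130280 | (1 << 2) = 3748130280 | 4 = 3748130284

3748130284


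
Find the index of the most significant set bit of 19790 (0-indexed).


0b100110101001110. Highest set bit at position 14

14


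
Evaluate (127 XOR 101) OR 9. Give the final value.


Step 1: 127 ^ 101 = 26
Step 2: 26 | 9 = 27

27


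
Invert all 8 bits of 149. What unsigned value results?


149 ^ 255 = 106

106


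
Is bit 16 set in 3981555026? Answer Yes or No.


0b11101101010100011011010101010010, bit 16 = 1. Yes

Yes


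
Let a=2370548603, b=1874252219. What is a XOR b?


2370548603 ^ 1874252219 = 3808256704

3808256704


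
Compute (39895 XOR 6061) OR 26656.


Step 1: 39895 ^ 6061 = 35962
Step 2: 35962 | 26656 = 60538

60538


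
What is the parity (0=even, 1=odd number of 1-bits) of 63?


0b111111 has 6 ones => parity 0

0


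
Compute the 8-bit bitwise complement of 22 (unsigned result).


~0b10110 = 0b11101001 = 233 (8-bit unsigned)

233


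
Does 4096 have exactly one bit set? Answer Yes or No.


0b1000000000000. Only one bit set => Yes

Yes


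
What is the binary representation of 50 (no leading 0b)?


50 = 110010 in binary

110010


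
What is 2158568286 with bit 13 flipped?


2158568286 ^ (1 << 13) = 2158568286 ^ 8192 = 2158560094

2158560094


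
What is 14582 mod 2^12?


14582 & 4095 = 2294

2294


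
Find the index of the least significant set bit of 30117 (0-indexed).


0b111010110100101. Lowest set bit at position 0

0


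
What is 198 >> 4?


0b11000110 >> 4 = 0b1100 = 12

12


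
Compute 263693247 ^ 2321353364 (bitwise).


0b1111101101111010001110111111 ^ 0b10001010010111010000101010010100 = 0b10000101111010101010100100101011 = 2246748459

2246748459


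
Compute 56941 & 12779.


0b1101111001101101 & 0b11000111101011 = 0b1000001101001 = 4201

4201


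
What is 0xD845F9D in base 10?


D845F9D hex = 226779037 decimal

226779037


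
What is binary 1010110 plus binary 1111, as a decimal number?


1010110 + 1111 = 1100101 = 101

101


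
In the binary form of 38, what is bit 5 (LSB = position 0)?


0b100110, position 5 = 1

1


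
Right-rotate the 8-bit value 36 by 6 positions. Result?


Rotate 0b100100 right by 6 (8-bit) = 0b10010000 = 144

144


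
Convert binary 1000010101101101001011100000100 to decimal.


1000010101101101001011100000100 in decimal = 1119262468

1119262468


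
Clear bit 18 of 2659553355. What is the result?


2659553355 & ~(1 << 18) = 2659291211

2659291211


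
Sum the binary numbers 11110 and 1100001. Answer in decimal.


11110 + 1100001 = 1111111 = 127

127


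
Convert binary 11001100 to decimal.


11001100 in decimal = 204

204


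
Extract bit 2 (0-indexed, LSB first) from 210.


0b11010010, position 2 = 0

0


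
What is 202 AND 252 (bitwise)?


0b11001010 & 0b11111100 = 0b11001000 = 200

200


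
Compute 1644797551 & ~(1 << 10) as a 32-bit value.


1644797551 & ~(1 << 10) = 1644796527

1644796527


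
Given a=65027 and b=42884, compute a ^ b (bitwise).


65027 ^ 42884 = 22919

22919


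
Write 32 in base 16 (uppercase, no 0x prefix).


32 = 20 hex

20


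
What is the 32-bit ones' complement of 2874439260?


2874439260 ^ 4294967295 = 1420528035

1420528035


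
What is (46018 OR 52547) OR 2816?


Step 1: 46018 | 52547 = 65475
Step 2: 65475 | 2816 = 65475

65475


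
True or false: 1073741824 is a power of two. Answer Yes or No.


0b1000000000000000000000000000000. Only one bit set => Yes

Yes


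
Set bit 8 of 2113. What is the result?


2113 | (1 << 8) = 2113 | 256 = 2369

2369


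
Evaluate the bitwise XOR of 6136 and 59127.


0b1011111111000 ^ 0b1110011011110111 = 0b1111000100001111 = 61711

61711


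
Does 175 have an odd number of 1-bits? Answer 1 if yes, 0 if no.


0b10101111 has 6 ones => parity 0

0


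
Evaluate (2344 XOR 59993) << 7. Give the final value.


Step 1: 2344 ^ 59993 = 58225
Step 2: 58225 << 7 = 7452800

7452800


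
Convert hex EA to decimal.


EA hex = 234 decimal

234


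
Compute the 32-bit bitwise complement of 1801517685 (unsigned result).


~0b1101011011000001111101001110101 = 0b10010100100111110000010110001010 = 2493449610 (32-bit unsigned)

2493449610


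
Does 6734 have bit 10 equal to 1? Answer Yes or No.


0b1101001001110, bit 10 = 0. No

No


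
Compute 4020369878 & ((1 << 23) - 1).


4020369878 & 8388607 = 2226646

2226646


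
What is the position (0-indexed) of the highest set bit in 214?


0b11010110. Highest set bit at position 7

7


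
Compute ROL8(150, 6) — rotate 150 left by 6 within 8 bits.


Rotate 0b10010110 left by 6 (8-bit) = 0b10100101 = 165

165


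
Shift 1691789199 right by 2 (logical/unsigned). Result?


0b1100100110101101010011110001111 >> 2 = 0b11001001101011010100111100011 = 422947299

422947299


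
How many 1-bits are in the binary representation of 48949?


0b1011111100110101 has 11 set bits

11


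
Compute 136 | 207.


0b10001000 | 0b11001111 = 0b11001111 = 207

207


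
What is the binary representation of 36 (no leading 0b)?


36 = 100100 in binary

100100


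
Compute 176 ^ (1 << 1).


176 ^ (1 << 1) = 176 ^ 2 = 178

178


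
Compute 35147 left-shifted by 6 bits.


0b1000100101001011 << 6 = 0b1000100101001011000000 = 2249408

2249408


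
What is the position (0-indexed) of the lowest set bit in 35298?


0b1000100111100010. Lowest set bit at position 1

1


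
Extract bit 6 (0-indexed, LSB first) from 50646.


0b1100010111010110, position 6 = 1

1


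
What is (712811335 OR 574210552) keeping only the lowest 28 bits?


Step 1: 712811335 | 574210552 = 712893439
Step 2: 712893439 & 268435455 = 176022527

176022527


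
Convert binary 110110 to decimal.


110110 in decimal = 54

54


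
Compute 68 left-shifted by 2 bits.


0b1000100 << 2 = 0b100010000 = 272

272


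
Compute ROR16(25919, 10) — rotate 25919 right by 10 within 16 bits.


Rotate 0b110010100111111 right by 10 (16-bit) = 0b100111111011001 = 20441

20441


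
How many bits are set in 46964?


0b1011011101110100 has 10 set bits

10


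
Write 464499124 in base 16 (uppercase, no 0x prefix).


464499124 = 1BAFB1B4 hex

1BAFB1B4


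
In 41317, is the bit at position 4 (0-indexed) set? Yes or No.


0b1010000101100101, bit 4 = 0. No

No


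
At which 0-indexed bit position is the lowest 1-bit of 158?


0b10011110. Lowest set bit at position 1

1


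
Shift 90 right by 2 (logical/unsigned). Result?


0b1011010 >> 2 = 0b10110 = 22

22


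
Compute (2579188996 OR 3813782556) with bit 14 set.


Step 1: 2579188996 | 3813782556 = 4227595548
Step 2: 4227595548 | (1 << 14) = 4227595548 | 16384 = 4227595548

4227595548


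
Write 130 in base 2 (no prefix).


130 = 10000010 in binary

10000010


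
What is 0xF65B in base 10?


F65B hex = 63067 decimal

63067


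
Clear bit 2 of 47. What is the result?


47 & ~(1 << 2) = 43

43


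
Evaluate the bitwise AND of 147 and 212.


0b10010011 & 0b11010100 = 0b10010000 = 144

144


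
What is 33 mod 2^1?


33 & 1 = 1

1


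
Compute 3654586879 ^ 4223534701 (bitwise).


0b11011001110101001001000111111111 ^ 0b11111011101111100000011001101101 = 0b100010011010101001011110010010 = 577410962

577410962


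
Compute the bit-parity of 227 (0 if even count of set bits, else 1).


0b11100011 has 5 ones => parity 1

1


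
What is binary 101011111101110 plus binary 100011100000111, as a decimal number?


101011111101110 + 100011100000111 = 1001111011110101 = 40693

40693


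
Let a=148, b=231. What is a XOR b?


148 ^ 231 = 115

115


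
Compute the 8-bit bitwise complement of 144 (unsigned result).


~0b10010000 = 0b1101111 = 111 (8-bit unsigned)

111


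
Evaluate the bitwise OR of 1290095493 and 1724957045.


0b1001100111001010100101110000101 | 0b1100110110100001100000101110101 = 0b1101110111101011100101111110101 = 1861602293

1861602293


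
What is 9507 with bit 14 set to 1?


9507 | (1 << 14) = 9507 | 16384 = 25891

25891


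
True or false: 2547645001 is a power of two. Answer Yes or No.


0b10010111110110011111101001001001. Multiple bits set => No

No


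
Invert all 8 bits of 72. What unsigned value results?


72 ^ 255 = 183

183


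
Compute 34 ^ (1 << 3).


34 ^ (1 << 3) = 34 ^ 8 = 42

42


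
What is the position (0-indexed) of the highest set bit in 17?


0b10001. Highest set bit at position 4

4


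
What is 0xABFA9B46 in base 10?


ABFA9B46 hex = 2885327686 decimal

2885327686


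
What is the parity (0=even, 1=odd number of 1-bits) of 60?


0b111100 has 4 ones => parity 0

0


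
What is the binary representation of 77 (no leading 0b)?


77 = 1001101 in binary

1001101


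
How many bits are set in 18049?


0b100011010000001 has 5 set bits

5


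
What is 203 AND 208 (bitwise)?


0b11001011 & 0b11010000 = 0b11000000 = 192

192


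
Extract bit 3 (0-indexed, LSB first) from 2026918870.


0b1111000110100000101001111010110, position 3 = 0

0


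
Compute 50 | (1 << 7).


50 | (1 << 7) = 50 | 128 = 178

178


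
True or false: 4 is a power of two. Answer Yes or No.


0b100. Only one bit set => Yes

Yes


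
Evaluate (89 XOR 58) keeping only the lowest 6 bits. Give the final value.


Step 1: 89 ^ 58 = 99
Step 2: 99 & 63 = 35

35


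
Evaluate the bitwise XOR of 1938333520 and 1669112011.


0b1110011100010001001111101010000 ^ 0b1100011011111001010000011001011 = 0b10000111101000011111110011011 = 284442523

284442523


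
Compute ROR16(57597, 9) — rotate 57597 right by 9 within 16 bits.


Rotate 0b1110000011111101 right by 9 (16-bit) = 0b111111011110000 = 32496

32496


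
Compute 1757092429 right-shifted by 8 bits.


0b1101000101110110001101001001101 >> 8 = 0b11010001011101100011010 = 6863642

6863642


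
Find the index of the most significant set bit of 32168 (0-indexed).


0b111110110101000. Highest set bit at position 14

14


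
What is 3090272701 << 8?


0b10111000001100011101000110111101 << 8 = 0b1011100000110001110100011011110100000000 = 791109811456

791109811456


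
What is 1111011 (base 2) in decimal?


1111011 in decimal = 123

123


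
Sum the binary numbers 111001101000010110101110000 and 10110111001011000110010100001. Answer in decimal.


111001101000010110101110000 + 10110111001011000110010100001 = 11110000110011011101000010001 = 505002513

505002513


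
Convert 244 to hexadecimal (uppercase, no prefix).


244 = F4 hex

F4


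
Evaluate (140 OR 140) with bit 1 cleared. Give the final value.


Step 1: 140 | 140 = 140
Step 2: 140 & ~(1 << 1) = 140

140


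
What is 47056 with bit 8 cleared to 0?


47056 & ~(1 << 8) = 46800

46800


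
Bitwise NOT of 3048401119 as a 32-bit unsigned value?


~0b10110101101100101110100011011111 = 0b1001010010011010001011100100000 = 1246566176 (32-bit unsigned)

1246566176


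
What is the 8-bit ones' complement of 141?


141 ^ 255 = 114

114


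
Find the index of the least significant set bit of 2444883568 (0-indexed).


0b10010001101110011111011001110000. Lowest set bit at position 4

4


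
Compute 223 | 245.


0b11011111 | 0b11110101 = 0b11111111 = 255

255


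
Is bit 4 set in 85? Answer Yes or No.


0b1010101, bit 4 = 1. Yes

Yes


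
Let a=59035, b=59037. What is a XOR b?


59035 ^ 59037 = 6

6


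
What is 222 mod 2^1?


222 & 1 = 0

0


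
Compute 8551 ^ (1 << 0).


8551 ^ (1 << 0) = 8551 ^ 1 = 8550

8550


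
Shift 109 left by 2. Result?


0b1101101 << 2 = 0b110110100 = 436

436


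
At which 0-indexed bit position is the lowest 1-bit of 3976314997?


0b11101101000000011100000001110101. Lowest set bit at position 0

0


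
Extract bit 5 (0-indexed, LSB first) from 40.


0b101000, position 5 = 1

1


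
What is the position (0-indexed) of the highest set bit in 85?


0b1010101. Highest set bit at position 6

6


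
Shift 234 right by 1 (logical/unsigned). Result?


0b11101010 >> 1 = 0b1110101 = 117

117


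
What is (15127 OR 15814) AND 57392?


Step 1: 15127 | 15814 = 16343
Step 2: 16343 & 57392 = 8208

8208


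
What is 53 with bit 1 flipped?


53 ^ (1 << 1) = 53 ^ 2 = 55

55


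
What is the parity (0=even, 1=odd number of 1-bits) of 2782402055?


0b10100101110110000001011000000111 has 14 ones => parity 0

0


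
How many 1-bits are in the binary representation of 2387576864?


0b10001110010011111000100000100000 has 12 set bits

12


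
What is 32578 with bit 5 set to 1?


32578 | (1 << 5) = 32578 | 32 = 32610

32610


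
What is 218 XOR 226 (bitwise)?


0b11011010 ^ 0b11100010 = 0b111000 = 56

56


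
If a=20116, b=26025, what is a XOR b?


20116 ^ 26025 = 11069

11069


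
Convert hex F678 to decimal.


F678 hex = 63096 decimal

63096


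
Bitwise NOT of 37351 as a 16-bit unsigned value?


~0b1001000111100111 = 0b110111000011000 = 28184 (16-bit unsigned)

28184


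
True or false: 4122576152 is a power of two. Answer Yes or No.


0b11110101101110011000010100011000. Multiple bits set => No

No


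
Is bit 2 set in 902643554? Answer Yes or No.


0b110101110011010011111101100010, bit 2 = 0. No

No


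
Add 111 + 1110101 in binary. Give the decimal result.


111 + 1110101 = 1111100 = 124

124


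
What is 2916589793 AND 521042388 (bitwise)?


0b10101101110101111010000011100001 & 0b11111000011100111100111010100 = 0b1101000001100010000011000000 = 218505408

218505408


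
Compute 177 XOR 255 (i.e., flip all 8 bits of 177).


177 ^ 255 = 78

78


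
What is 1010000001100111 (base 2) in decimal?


1010000001100111 in decimal = 41063

41063


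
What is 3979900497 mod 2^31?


3979900497 & 2147483647 = 1832416849

1832416849


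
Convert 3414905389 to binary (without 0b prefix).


3414905389 = 11001011100010110101001000101101 in binary

11001011100010110101001000101101


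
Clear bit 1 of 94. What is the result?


94 & ~(1 << 1) = 92

92


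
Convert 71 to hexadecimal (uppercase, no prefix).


71 = 47 hex

47


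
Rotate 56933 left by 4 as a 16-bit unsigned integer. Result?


Rotate 0b1101111001100101 left by 4 (16-bit) = 0b1110011001011101 = 58973

58973


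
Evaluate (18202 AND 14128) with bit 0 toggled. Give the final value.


Step 1: 18202 & 14128 = 1808
Step 2: 1808 ^ (1 << 0) = 1808 ^ 1 = 1809

1809


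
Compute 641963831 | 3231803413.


0b100110010000111001011100110111 | 0b11000000101000010110100000010101 = 0b11100110111000111111111100110111 = 3873701687

3873701687


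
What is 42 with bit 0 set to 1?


42 | (1 << 0) = 42 | 1 = 43

43


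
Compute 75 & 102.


0b1001011 & 0b1100110 = 0b1000010 = 66

66


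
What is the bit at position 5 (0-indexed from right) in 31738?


0b111101111111010, position 5 = 1

1


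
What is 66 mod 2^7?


66 & 127 = 66

66


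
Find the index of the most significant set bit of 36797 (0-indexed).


0b1000111110111101. Highest set bit at position 15

15


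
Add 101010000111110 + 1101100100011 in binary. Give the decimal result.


101010000111110 + 1101100100011 = 110111101100001 = 28513

28513


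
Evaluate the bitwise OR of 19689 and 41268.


0b100110011101001 | 0b1010000100110100 = 0b1110110111111101 = 60925

60925


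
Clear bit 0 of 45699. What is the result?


45699 & ~(1 << 0) = 45698

45698


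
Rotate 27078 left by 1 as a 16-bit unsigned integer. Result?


Rotate 0b110100111000110 left by 1 (16-bit) = 0b1101001110001100 = 54156

54156


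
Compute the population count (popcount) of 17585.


0b100010010110001 has 6 set bits

6


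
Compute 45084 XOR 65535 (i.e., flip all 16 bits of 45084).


45084 ^ 65535 = 20451

20451


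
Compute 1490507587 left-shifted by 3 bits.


0b1011000110101110101011101000011 << 3 = 0b1011000110101110101011101000011000 = 11924060696

11924060696


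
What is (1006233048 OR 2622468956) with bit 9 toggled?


Step 1: 1006233048 | 2622468956 = 3221223388
Step 2: 3221223388 ^ (1 << 9) = 3221223388 ^ 512 = 3221222876

3221222876
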